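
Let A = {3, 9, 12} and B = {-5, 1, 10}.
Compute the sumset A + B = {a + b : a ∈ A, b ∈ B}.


A + B = {a + b : a ∈ A, b ∈ B}.
Enumerate all |A|·|B| = 3·3 = 9 pairs (a, b) and collect distinct sums.
a = 3: 3+-5=-2, 3+1=4, 3+10=13
a = 9: 9+-5=4, 9+1=10, 9+10=19
a = 12: 12+-5=7, 12+1=13, 12+10=22
Collecting distinct sums: A + B = {-2, 4, 7, 10, 13, 19, 22}
|A + B| = 7

A + B = {-2, 4, 7, 10, 13, 19, 22}


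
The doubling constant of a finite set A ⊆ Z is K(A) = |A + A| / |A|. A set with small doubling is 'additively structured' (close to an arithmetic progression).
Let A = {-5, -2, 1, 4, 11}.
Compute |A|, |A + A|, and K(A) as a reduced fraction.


|A| = 5.
Compute A + A by enumerating all 25 pairs.
A + A = {-10, -7, -4, -1, 2, 5, 6, 8, 9, 12, 15, 22}, so |A + A| = 12.
K = |A + A| / |A| = 12/5 (already in lowest terms) ≈ 2.4000.
Reference: AP of size 5 gives K = 9/5 ≈ 1.8000; a fully generic set of size 5 gives K ≈ 3.0000.

|A| = 5, |A + A| = 12, K = 12/5.


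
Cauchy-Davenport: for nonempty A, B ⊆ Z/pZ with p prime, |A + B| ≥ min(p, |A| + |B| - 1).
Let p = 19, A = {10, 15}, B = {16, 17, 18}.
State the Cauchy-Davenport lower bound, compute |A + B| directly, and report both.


Cauchy-Davenport: |A + B| ≥ min(p, |A| + |B| - 1) for A, B nonempty in Z/pZ.
|A| = 2, |B| = 3, p = 19.
CD lower bound = min(19, 2 + 3 - 1) = min(19, 4) = 4.
Compute A + B mod 19 directly:
a = 10: 10+16=7, 10+17=8, 10+18=9
a = 15: 15+16=12, 15+17=13, 15+18=14
A + B = {7, 8, 9, 12, 13, 14}, so |A + B| = 6.
Verify: 6 ≥ 4? Yes ✓.

CD lower bound = 4, actual |A + B| = 6.


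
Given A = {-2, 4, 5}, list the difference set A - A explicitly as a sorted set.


A - A = {a - a' : a, a' ∈ A}.
Compute a - a' for each ordered pair (a, a'):
a = -2: -2--2=0, -2-4=-6, -2-5=-7
a = 4: 4--2=6, 4-4=0, 4-5=-1
a = 5: 5--2=7, 5-4=1, 5-5=0
Collecting distinct values (and noting 0 appears from a-a):
A - A = {-7, -6, -1, 0, 1, 6, 7}
|A - A| = 7

A - A = {-7, -6, -1, 0, 1, 6, 7}


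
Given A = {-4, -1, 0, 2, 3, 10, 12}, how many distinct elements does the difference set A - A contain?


A - A = {a - a' : a, a' ∈ A}; |A| = 7.
Bounds: 2|A|-1 ≤ |A - A| ≤ |A|² - |A| + 1, i.e. 13 ≤ |A - A| ≤ 43.
Note: 0 ∈ A - A always (from a - a). The set is symmetric: if d ∈ A - A then -d ∈ A - A.
Enumerate nonzero differences d = a - a' with a > a' (then include -d):
Positive differences: {1, 2, 3, 4, 6, 7, 8, 9, 10, 11, 12, 13, 14, 16}
Full difference set: {0} ∪ (positive diffs) ∪ (negative diffs).
|A - A| = 1 + 2·14 = 29 (matches direct enumeration: 29).

|A - A| = 29


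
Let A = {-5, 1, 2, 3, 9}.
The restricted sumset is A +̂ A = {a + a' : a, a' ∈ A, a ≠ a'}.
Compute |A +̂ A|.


Restricted sumset: A +̂ A = {a + a' : a ∈ A, a' ∈ A, a ≠ a'}.
Equivalently, take A + A and drop any sum 2a that is achievable ONLY as a + a for a ∈ A (i.e. sums representable only with equal summands).
Enumerate pairs (a, a') with a < a' (symmetric, so each unordered pair gives one sum; this covers all a ≠ a'):
  -5 + 1 = -4
  -5 + 2 = -3
  -5 + 3 = -2
  -5 + 9 = 4
  1 + 2 = 3
  1 + 3 = 4
  1 + 9 = 10
  2 + 3 = 5
  2 + 9 = 11
  3 + 9 = 12
Collected distinct sums: {-4, -3, -2, 3, 4, 5, 10, 11, 12}
|A +̂ A| = 9
(Reference bound: |A +̂ A| ≥ 2|A| - 3 for |A| ≥ 2, with |A| = 5 giving ≥ 7.)

|A +̂ A| = 9


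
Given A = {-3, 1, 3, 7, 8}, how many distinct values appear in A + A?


A + A = {a + a' : a, a' ∈ A}; |A| = 5.
General bounds: 2|A| - 1 ≤ |A + A| ≤ |A|(|A|+1)/2, i.e. 9 ≤ |A + A| ≤ 15.
Lower bound 2|A|-1 is attained iff A is an arithmetic progression.
Enumerate sums a + a' for a ≤ a' (symmetric, so this suffices):
a = -3: -3+-3=-6, -3+1=-2, -3+3=0, -3+7=4, -3+8=5
a = 1: 1+1=2, 1+3=4, 1+7=8, 1+8=9
a = 3: 3+3=6, 3+7=10, 3+8=11
a = 7: 7+7=14, 7+8=15
a = 8: 8+8=16
Distinct sums: {-6, -2, 0, 2, 4, 5, 6, 8, 9, 10, 11, 14, 15, 16}
|A + A| = 14

|A + A| = 14


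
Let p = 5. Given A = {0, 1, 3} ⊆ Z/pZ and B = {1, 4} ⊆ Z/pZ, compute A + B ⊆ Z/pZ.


Work in Z/5Z: reduce every sum a + b modulo 5.
Enumerate all 6 pairs:
a = 0: 0+1=1, 0+4=4
a = 1: 1+1=2, 1+4=0
a = 3: 3+1=4, 3+4=2
Distinct residues collected: {0, 1, 2, 4}
|A + B| = 4 (out of 5 total residues).

A + B = {0, 1, 2, 4}


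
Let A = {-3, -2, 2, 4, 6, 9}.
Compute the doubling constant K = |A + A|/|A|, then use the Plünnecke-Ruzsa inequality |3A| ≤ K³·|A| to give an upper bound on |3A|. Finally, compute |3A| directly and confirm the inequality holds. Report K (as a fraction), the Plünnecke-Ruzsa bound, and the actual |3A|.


|A| = 6.
Step 1: Compute A + A by enumerating all 36 pairs.
A + A = {-6, -5, -4, -1, 0, 1, 2, 3, 4, 6, 7, 8, 10, 11, 12, 13, 15, 18}, so |A + A| = 18.
Step 2: Doubling constant K = |A + A|/|A| = 18/6 = 18/6 ≈ 3.0000.
Step 3: Plünnecke-Ruzsa gives |3A| ≤ K³·|A| = (3.0000)³ · 6 ≈ 162.0000.
Step 4: Compute 3A = A + A + A directly by enumerating all triples (a,b,c) ∈ A³; |3A| = 33.
Step 5: Check 33 ≤ 162.0000? Yes ✓.

K = 18/6, Plünnecke-Ruzsa bound K³|A| ≈ 162.0000, |3A| = 33, inequality holds.


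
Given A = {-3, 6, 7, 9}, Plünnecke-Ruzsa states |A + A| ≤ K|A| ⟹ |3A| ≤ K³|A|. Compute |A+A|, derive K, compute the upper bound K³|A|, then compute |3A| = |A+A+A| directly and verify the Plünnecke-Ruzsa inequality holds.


|A| = 4.
Step 1: Compute A + A by enumerating all 16 pairs.
A + A = {-6, 3, 4, 6, 12, 13, 14, 15, 16, 18}, so |A + A| = 10.
Step 2: Doubling constant K = |A + A|/|A| = 10/4 = 10/4 ≈ 2.5000.
Step 3: Plünnecke-Ruzsa gives |3A| ≤ K³·|A| = (2.5000)³ · 4 ≈ 62.5000.
Step 4: Compute 3A = A + A + A directly by enumerating all triples (a,b,c) ∈ A³; |3A| = 19.
Step 5: Check 19 ≤ 62.5000? Yes ✓.

K = 10/4, Plünnecke-Ruzsa bound K³|A| ≈ 62.5000, |3A| = 19, inequality holds.


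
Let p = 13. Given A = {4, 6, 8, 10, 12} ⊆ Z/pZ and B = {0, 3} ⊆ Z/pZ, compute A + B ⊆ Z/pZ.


Work in Z/13Z: reduce every sum a + b modulo 13.
Enumerate all 10 pairs:
a = 4: 4+0=4, 4+3=7
a = 6: 6+0=6, 6+3=9
a = 8: 8+0=8, 8+3=11
a = 10: 10+0=10, 10+3=0
a = 12: 12+0=12, 12+3=2
Distinct residues collected: {0, 2, 4, 6, 7, 8, 9, 10, 11, 12}
|A + B| = 10 (out of 13 total residues).

A + B = {0, 2, 4, 6, 7, 8, 9, 10, 11, 12}


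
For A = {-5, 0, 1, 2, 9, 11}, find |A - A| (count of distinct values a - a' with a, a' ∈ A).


A - A = {a - a' : a, a' ∈ A}; |A| = 6.
Bounds: 2|A|-1 ≤ |A - A| ≤ |A|² - |A| + 1, i.e. 11 ≤ |A - A| ≤ 31.
Note: 0 ∈ A - A always (from a - a). The set is symmetric: if d ∈ A - A then -d ∈ A - A.
Enumerate nonzero differences d = a - a' with a > a' (then include -d):
Positive differences: {1, 2, 5, 6, 7, 8, 9, 10, 11, 14, 16}
Full difference set: {0} ∪ (positive diffs) ∪ (negative diffs).
|A - A| = 1 + 2·11 = 23 (matches direct enumeration: 23).

|A - A| = 23


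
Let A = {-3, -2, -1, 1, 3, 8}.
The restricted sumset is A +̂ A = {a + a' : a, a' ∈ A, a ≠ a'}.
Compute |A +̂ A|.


Restricted sumset: A +̂ A = {a + a' : a ∈ A, a' ∈ A, a ≠ a'}.
Equivalently, take A + A and drop any sum 2a that is achievable ONLY as a + a for a ∈ A (i.e. sums representable only with equal summands).
Enumerate pairs (a, a') with a < a' (symmetric, so each unordered pair gives one sum; this covers all a ≠ a'):
  -3 + -2 = -5
  -3 + -1 = -4
  -3 + 1 = -2
  -3 + 3 = 0
  -3 + 8 = 5
  -2 + -1 = -3
  -2 + 1 = -1
  -2 + 3 = 1
  -2 + 8 = 6
  -1 + 1 = 0
  -1 + 3 = 2
  -1 + 8 = 7
  1 + 3 = 4
  1 + 8 = 9
  3 + 8 = 11
Collected distinct sums: {-5, -4, -3, -2, -1, 0, 1, 2, 4, 5, 6, 7, 9, 11}
|A +̂ A| = 14
(Reference bound: |A +̂ A| ≥ 2|A| - 3 for |A| ≥ 2, with |A| = 6 giving ≥ 9.)

|A +̂ A| = 14


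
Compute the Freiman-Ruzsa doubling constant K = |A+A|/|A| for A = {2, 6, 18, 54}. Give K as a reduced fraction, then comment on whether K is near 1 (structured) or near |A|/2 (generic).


|A| = 4.
Compute A + A by enumerating all 16 pairs.
A + A = {4, 8, 12, 20, 24, 36, 56, 60, 72, 108}, so |A + A| = 10.
K = |A + A| / |A| = 10/4 = 5/2 ≈ 2.5000.
Reference: AP of size 4 gives K = 7/4 ≈ 1.7500; a fully generic set of size 4 gives K ≈ 2.5000.

|A| = 4, |A + A| = 10, K = 10/4 = 5/2.


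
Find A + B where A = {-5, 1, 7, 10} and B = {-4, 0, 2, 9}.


A + B = {a + b : a ∈ A, b ∈ B}.
Enumerate all |A|·|B| = 4·4 = 16 pairs (a, b) and collect distinct sums.
a = -5: -5+-4=-9, -5+0=-5, -5+2=-3, -5+9=4
a = 1: 1+-4=-3, 1+0=1, 1+2=3, 1+9=10
a = 7: 7+-4=3, 7+0=7, 7+2=9, 7+9=16
a = 10: 10+-4=6, 10+0=10, 10+2=12, 10+9=19
Collecting distinct sums: A + B = {-9, -5, -3, 1, 3, 4, 6, 7, 9, 10, 12, 16, 19}
|A + B| = 13

A + B = {-9, -5, -3, 1, 3, 4, 6, 7, 9, 10, 12, 16, 19}


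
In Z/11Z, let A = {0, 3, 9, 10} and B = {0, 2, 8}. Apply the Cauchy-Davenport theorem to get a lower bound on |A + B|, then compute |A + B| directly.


Cauchy-Davenport: |A + B| ≥ min(p, |A| + |B| - 1) for A, B nonempty in Z/pZ.
|A| = 4, |B| = 3, p = 11.
CD lower bound = min(11, 4 + 3 - 1) = min(11, 6) = 6.
Compute A + B mod 11 directly:
a = 0: 0+0=0, 0+2=2, 0+8=8
a = 3: 3+0=3, 3+2=5, 3+8=0
a = 9: 9+0=9, 9+2=0, 9+8=6
a = 10: 10+0=10, 10+2=1, 10+8=7
A + B = {0, 1, 2, 3, 5, 6, 7, 8, 9, 10}, so |A + B| = 10.
Verify: 10 ≥ 6? Yes ✓.

CD lower bound = 6, actual |A + B| = 10.


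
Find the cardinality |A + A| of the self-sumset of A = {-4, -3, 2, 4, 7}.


A + A = {a + a' : a, a' ∈ A}; |A| = 5.
General bounds: 2|A| - 1 ≤ |A + A| ≤ |A|(|A|+1)/2, i.e. 9 ≤ |A + A| ≤ 15.
Lower bound 2|A|-1 is attained iff A is an arithmetic progression.
Enumerate sums a + a' for a ≤ a' (symmetric, so this suffices):
a = -4: -4+-4=-8, -4+-3=-7, -4+2=-2, -4+4=0, -4+7=3
a = -3: -3+-3=-6, -3+2=-1, -3+4=1, -3+7=4
a = 2: 2+2=4, 2+4=6, 2+7=9
a = 4: 4+4=8, 4+7=11
a = 7: 7+7=14
Distinct sums: {-8, -7, -6, -2, -1, 0, 1, 3, 4, 6, 8, 9, 11, 14}
|A + A| = 14

|A + A| = 14


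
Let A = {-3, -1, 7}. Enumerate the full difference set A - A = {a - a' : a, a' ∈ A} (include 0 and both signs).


A - A = {a - a' : a, a' ∈ A}.
Compute a - a' for each ordered pair (a, a'):
a = -3: -3--3=0, -3--1=-2, -3-7=-10
a = -1: -1--3=2, -1--1=0, -1-7=-8
a = 7: 7--3=10, 7--1=8, 7-7=0
Collecting distinct values (and noting 0 appears from a-a):
A - A = {-10, -8, -2, 0, 2, 8, 10}
|A - A| = 7

A - A = {-10, -8, -2, 0, 2, 8, 10}


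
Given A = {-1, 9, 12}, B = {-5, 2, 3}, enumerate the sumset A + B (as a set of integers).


A + B = {a + b : a ∈ A, b ∈ B}.
Enumerate all |A|·|B| = 3·3 = 9 pairs (a, b) and collect distinct sums.
a = -1: -1+-5=-6, -1+2=1, -1+3=2
a = 9: 9+-5=4, 9+2=11, 9+3=12
a = 12: 12+-5=7, 12+2=14, 12+3=15
Collecting distinct sums: A + B = {-6, 1, 2, 4, 7, 11, 12, 14, 15}
|A + B| = 9

A + B = {-6, 1, 2, 4, 7, 11, 12, 14, 15}


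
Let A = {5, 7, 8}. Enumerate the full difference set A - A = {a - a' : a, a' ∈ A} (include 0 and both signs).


A - A = {a - a' : a, a' ∈ A}.
Compute a - a' for each ordered pair (a, a'):
a = 5: 5-5=0, 5-7=-2, 5-8=-3
a = 7: 7-5=2, 7-7=0, 7-8=-1
a = 8: 8-5=3, 8-7=1, 8-8=0
Collecting distinct values (and noting 0 appears from a-a):
A - A = {-3, -2, -1, 0, 1, 2, 3}
|A - A| = 7

A - A = {-3, -2, -1, 0, 1, 2, 3}


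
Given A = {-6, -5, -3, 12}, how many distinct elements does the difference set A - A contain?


A - A = {a - a' : a, a' ∈ A}; |A| = 4.
Bounds: 2|A|-1 ≤ |A - A| ≤ |A|² - |A| + 1, i.e. 7 ≤ |A - A| ≤ 13.
Note: 0 ∈ A - A always (from a - a). The set is symmetric: if d ∈ A - A then -d ∈ A - A.
Enumerate nonzero differences d = a - a' with a > a' (then include -d):
Positive differences: {1, 2, 3, 15, 17, 18}
Full difference set: {0} ∪ (positive diffs) ∪ (negative diffs).
|A - A| = 1 + 2·6 = 13 (matches direct enumeration: 13).

|A - A| = 13


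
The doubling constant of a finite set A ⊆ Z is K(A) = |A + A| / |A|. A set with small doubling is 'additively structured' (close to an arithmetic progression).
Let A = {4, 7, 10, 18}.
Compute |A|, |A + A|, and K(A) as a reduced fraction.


|A| = 4.
Compute A + A by enumerating all 16 pairs.
A + A = {8, 11, 14, 17, 20, 22, 25, 28, 36}, so |A + A| = 9.
K = |A + A| / |A| = 9/4 (already in lowest terms) ≈ 2.2500.
Reference: AP of size 4 gives K = 7/4 ≈ 1.7500; a fully generic set of size 4 gives K ≈ 2.5000.

|A| = 4, |A + A| = 9, K = 9/4.


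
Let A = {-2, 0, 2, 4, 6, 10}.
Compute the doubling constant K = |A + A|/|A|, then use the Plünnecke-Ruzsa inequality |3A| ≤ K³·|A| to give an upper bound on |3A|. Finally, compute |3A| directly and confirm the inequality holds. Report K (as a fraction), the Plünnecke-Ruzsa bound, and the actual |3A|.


|A| = 6.
Step 1: Compute A + A by enumerating all 36 pairs.
A + A = {-4, -2, 0, 2, 4, 6, 8, 10, 12, 14, 16, 20}, so |A + A| = 12.
Step 2: Doubling constant K = |A + A|/|A| = 12/6 = 12/6 ≈ 2.0000.
Step 3: Plünnecke-Ruzsa gives |3A| ≤ K³·|A| = (2.0000)³ · 6 ≈ 48.0000.
Step 4: Compute 3A = A + A + A directly by enumerating all triples (a,b,c) ∈ A³; |3A| = 18.
Step 5: Check 18 ≤ 48.0000? Yes ✓.

K = 12/6, Plünnecke-Ruzsa bound K³|A| ≈ 48.0000, |3A| = 18, inequality holds.


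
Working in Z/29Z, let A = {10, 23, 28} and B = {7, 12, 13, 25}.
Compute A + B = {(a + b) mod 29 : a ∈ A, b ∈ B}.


Work in Z/29Z: reduce every sum a + b modulo 29.
Enumerate all 12 pairs:
a = 10: 10+7=17, 10+12=22, 10+13=23, 10+25=6
a = 23: 23+7=1, 23+12=6, 23+13=7, 23+25=19
a = 28: 28+7=6, 28+12=11, 28+13=12, 28+25=24
Distinct residues collected: {1, 6, 7, 11, 12, 17, 19, 22, 23, 24}
|A + B| = 10 (out of 29 total residues).

A + B = {1, 6, 7, 11, 12, 17, 19, 22, 23, 24}


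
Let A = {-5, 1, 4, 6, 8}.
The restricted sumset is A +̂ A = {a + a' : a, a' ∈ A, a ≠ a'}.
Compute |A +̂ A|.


Restricted sumset: A +̂ A = {a + a' : a ∈ A, a' ∈ A, a ≠ a'}.
Equivalently, take A + A and drop any sum 2a that is achievable ONLY as a + a for a ∈ A (i.e. sums representable only with equal summands).
Enumerate pairs (a, a') with a < a' (symmetric, so each unordered pair gives one sum; this covers all a ≠ a'):
  -5 + 1 = -4
  -5 + 4 = -1
  -5 + 6 = 1
  -5 + 8 = 3
  1 + 4 = 5
  1 + 6 = 7
  1 + 8 = 9
  4 + 6 = 10
  4 + 8 = 12
  6 + 8 = 14
Collected distinct sums: {-4, -1, 1, 3, 5, 7, 9, 10, 12, 14}
|A +̂ A| = 10
(Reference bound: |A +̂ A| ≥ 2|A| - 3 for |A| ≥ 2, with |A| = 5 giving ≥ 7.)

|A +̂ A| = 10


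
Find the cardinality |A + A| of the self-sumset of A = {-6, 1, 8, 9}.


A + A = {a + a' : a, a' ∈ A}; |A| = 4.
General bounds: 2|A| - 1 ≤ |A + A| ≤ |A|(|A|+1)/2, i.e. 7 ≤ |A + A| ≤ 10.
Lower bound 2|A|-1 is attained iff A is an arithmetic progression.
Enumerate sums a + a' for a ≤ a' (symmetric, so this suffices):
a = -6: -6+-6=-12, -6+1=-5, -6+8=2, -6+9=3
a = 1: 1+1=2, 1+8=9, 1+9=10
a = 8: 8+8=16, 8+9=17
a = 9: 9+9=18
Distinct sums: {-12, -5, 2, 3, 9, 10, 16, 17, 18}
|A + A| = 9

|A + A| = 9


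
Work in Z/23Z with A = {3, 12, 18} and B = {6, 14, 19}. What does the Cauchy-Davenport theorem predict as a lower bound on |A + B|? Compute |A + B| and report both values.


Cauchy-Davenport: |A + B| ≥ min(p, |A| + |B| - 1) for A, B nonempty in Z/pZ.
|A| = 3, |B| = 3, p = 23.
CD lower bound = min(23, 3 + 3 - 1) = min(23, 5) = 5.
Compute A + B mod 23 directly:
a = 3: 3+6=9, 3+14=17, 3+19=22
a = 12: 12+6=18, 12+14=3, 12+19=8
a = 18: 18+6=1, 18+14=9, 18+19=14
A + B = {1, 3, 8, 9, 14, 17, 18, 22}, so |A + B| = 8.
Verify: 8 ≥ 5? Yes ✓.

CD lower bound = 5, actual |A + B| = 8.


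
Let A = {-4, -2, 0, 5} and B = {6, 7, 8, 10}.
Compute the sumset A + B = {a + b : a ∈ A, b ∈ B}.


A + B = {a + b : a ∈ A, b ∈ B}.
Enumerate all |A|·|B| = 4·4 = 16 pairs (a, b) and collect distinct sums.
a = -4: -4+6=2, -4+7=3, -4+8=4, -4+10=6
a = -2: -2+6=4, -2+7=5, -2+8=6, -2+10=8
a = 0: 0+6=6, 0+7=7, 0+8=8, 0+10=10
a = 5: 5+6=11, 5+7=12, 5+8=13, 5+10=15
Collecting distinct sums: A + B = {2, 3, 4, 5, 6, 7, 8, 10, 11, 12, 13, 15}
|A + B| = 12

A + B = {2, 3, 4, 5, 6, 7, 8, 10, 11, 12, 13, 15}


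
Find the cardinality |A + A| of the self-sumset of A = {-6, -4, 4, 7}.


A + A = {a + a' : a, a' ∈ A}; |A| = 4.
General bounds: 2|A| - 1 ≤ |A + A| ≤ |A|(|A|+1)/2, i.e. 7 ≤ |A + A| ≤ 10.
Lower bound 2|A|-1 is attained iff A is an arithmetic progression.
Enumerate sums a + a' for a ≤ a' (symmetric, so this suffices):
a = -6: -6+-6=-12, -6+-4=-10, -6+4=-2, -6+7=1
a = -4: -4+-4=-8, -4+4=0, -4+7=3
a = 4: 4+4=8, 4+7=11
a = 7: 7+7=14
Distinct sums: {-12, -10, -8, -2, 0, 1, 3, 8, 11, 14}
|A + A| = 10

|A + A| = 10


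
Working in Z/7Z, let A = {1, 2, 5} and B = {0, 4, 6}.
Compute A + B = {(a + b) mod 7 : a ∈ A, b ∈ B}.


Work in Z/7Z: reduce every sum a + b modulo 7.
Enumerate all 9 pairs:
a = 1: 1+0=1, 1+4=5, 1+6=0
a = 2: 2+0=2, 2+4=6, 2+6=1
a = 5: 5+0=5, 5+4=2, 5+6=4
Distinct residues collected: {0, 1, 2, 4, 5, 6}
|A + B| = 6 (out of 7 total residues).

A + B = {0, 1, 2, 4, 5, 6}


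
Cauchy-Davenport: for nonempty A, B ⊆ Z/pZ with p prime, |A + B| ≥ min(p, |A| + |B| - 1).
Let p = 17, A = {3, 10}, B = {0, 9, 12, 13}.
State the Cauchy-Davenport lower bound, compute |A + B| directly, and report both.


Cauchy-Davenport: |A + B| ≥ min(p, |A| + |B| - 1) for A, B nonempty in Z/pZ.
|A| = 2, |B| = 4, p = 17.
CD lower bound = min(17, 2 + 4 - 1) = min(17, 5) = 5.
Compute A + B mod 17 directly:
a = 3: 3+0=3, 3+9=12, 3+12=15, 3+13=16
a = 10: 10+0=10, 10+9=2, 10+12=5, 10+13=6
A + B = {2, 3, 5, 6, 10, 12, 15, 16}, so |A + B| = 8.
Verify: 8 ≥ 5? Yes ✓.

CD lower bound = 5, actual |A + B| = 8.


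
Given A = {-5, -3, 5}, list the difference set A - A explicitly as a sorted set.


A - A = {a - a' : a, a' ∈ A}.
Compute a - a' for each ordered pair (a, a'):
a = -5: -5--5=0, -5--3=-2, -5-5=-10
a = -3: -3--5=2, -3--3=0, -3-5=-8
a = 5: 5--5=10, 5--3=8, 5-5=0
Collecting distinct values (and noting 0 appears from a-a):
A - A = {-10, -8, -2, 0, 2, 8, 10}
|A - A| = 7

A - A = {-10, -8, -2, 0, 2, 8, 10}


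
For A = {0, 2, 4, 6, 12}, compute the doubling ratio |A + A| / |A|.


|A| = 5.
Compute A + A by enumerating all 25 pairs.
A + A = {0, 2, 4, 6, 8, 10, 12, 14, 16, 18, 24}, so |A + A| = 11.
K = |A + A| / |A| = 11/5 (already in lowest terms) ≈ 2.2000.
Reference: AP of size 5 gives K = 9/5 ≈ 1.8000; a fully generic set of size 5 gives K ≈ 3.0000.

|A| = 5, |A + A| = 11, K = 11/5.


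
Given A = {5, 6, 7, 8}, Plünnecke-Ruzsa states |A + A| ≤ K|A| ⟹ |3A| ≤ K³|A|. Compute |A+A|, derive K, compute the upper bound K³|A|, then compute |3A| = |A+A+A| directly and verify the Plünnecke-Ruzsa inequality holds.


|A| = 4.
Step 1: Compute A + A by enumerating all 16 pairs.
A + A = {10, 11, 12, 13, 14, 15, 16}, so |A + A| = 7.
Step 2: Doubling constant K = |A + A|/|A| = 7/4 = 7/4 ≈ 1.7500.
Step 3: Plünnecke-Ruzsa gives |3A| ≤ K³·|A| = (1.7500)³ · 4 ≈ 21.4375.
Step 4: Compute 3A = A + A + A directly by enumerating all triples (a,b,c) ∈ A³; |3A| = 10.
Step 5: Check 10 ≤ 21.4375? Yes ✓.

K = 7/4, Plünnecke-Ruzsa bound K³|A| ≈ 21.4375, |3A| = 10, inequality holds.


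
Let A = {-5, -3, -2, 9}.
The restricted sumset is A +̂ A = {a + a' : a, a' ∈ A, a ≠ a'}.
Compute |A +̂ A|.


Restricted sumset: A +̂ A = {a + a' : a ∈ A, a' ∈ A, a ≠ a'}.
Equivalently, take A + A and drop any sum 2a that is achievable ONLY as a + a for a ∈ A (i.e. sums representable only with equal summands).
Enumerate pairs (a, a') with a < a' (symmetric, so each unordered pair gives one sum; this covers all a ≠ a'):
  -5 + -3 = -8
  -5 + -2 = -7
  -5 + 9 = 4
  -3 + -2 = -5
  -3 + 9 = 6
  -2 + 9 = 7
Collected distinct sums: {-8, -7, -5, 4, 6, 7}
|A +̂ A| = 6
(Reference bound: |A +̂ A| ≥ 2|A| - 3 for |A| ≥ 2, with |A| = 4 giving ≥ 5.)

|A +̂ A| = 6


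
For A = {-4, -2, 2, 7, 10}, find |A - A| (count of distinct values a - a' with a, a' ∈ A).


A - A = {a - a' : a, a' ∈ A}; |A| = 5.
Bounds: 2|A|-1 ≤ |A - A| ≤ |A|² - |A| + 1, i.e. 9 ≤ |A - A| ≤ 21.
Note: 0 ∈ A - A always (from a - a). The set is symmetric: if d ∈ A - A then -d ∈ A - A.
Enumerate nonzero differences d = a - a' with a > a' (then include -d):
Positive differences: {2, 3, 4, 5, 6, 8, 9, 11, 12, 14}
Full difference set: {0} ∪ (positive diffs) ∪ (negative diffs).
|A - A| = 1 + 2·10 = 21 (matches direct enumeration: 21).

|A - A| = 21


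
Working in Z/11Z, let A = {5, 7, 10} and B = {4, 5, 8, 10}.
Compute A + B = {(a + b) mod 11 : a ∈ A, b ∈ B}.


Work in Z/11Z: reduce every sum a + b modulo 11.
Enumerate all 12 pairs:
a = 5: 5+4=9, 5+5=10, 5+8=2, 5+10=4
a = 7: 7+4=0, 7+5=1, 7+8=4, 7+10=6
a = 10: 10+4=3, 10+5=4, 10+8=7, 10+10=9
Distinct residues collected: {0, 1, 2, 3, 4, 6, 7, 9, 10}
|A + B| = 9 (out of 11 total residues).

A + B = {0, 1, 2, 3, 4, 6, 7, 9, 10}


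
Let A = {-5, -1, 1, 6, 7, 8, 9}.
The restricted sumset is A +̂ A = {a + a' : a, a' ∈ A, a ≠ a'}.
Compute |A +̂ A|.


Restricted sumset: A +̂ A = {a + a' : a ∈ A, a' ∈ A, a ≠ a'}.
Equivalently, take A + A and drop any sum 2a that is achievable ONLY as a + a for a ∈ A (i.e. sums representable only with equal summands).
Enumerate pairs (a, a') with a < a' (symmetric, so each unordered pair gives one sum; this covers all a ≠ a'):
  -5 + -1 = -6
  -5 + 1 = -4
  -5 + 6 = 1
  -5 + 7 = 2
  -5 + 8 = 3
  -5 + 9 = 4
  -1 + 1 = 0
  -1 + 6 = 5
  -1 + 7 = 6
  -1 + 8 = 7
  -1 + 9 = 8
  1 + 6 = 7
  1 + 7 = 8
  1 + 8 = 9
  1 + 9 = 10
  6 + 7 = 13
  6 + 8 = 14
  6 + 9 = 15
  7 + 8 = 15
  7 + 9 = 16
  8 + 9 = 17
Collected distinct sums: {-6, -4, 0, 1, 2, 3, 4, 5, 6, 7, 8, 9, 10, 13, 14, 15, 16, 17}
|A +̂ A| = 18
(Reference bound: |A +̂ A| ≥ 2|A| - 3 for |A| ≥ 2, with |A| = 7 giving ≥ 11.)

|A +̂ A| = 18


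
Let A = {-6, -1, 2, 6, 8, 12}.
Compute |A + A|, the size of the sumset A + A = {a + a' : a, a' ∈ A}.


A + A = {a + a' : a, a' ∈ A}; |A| = 6.
General bounds: 2|A| - 1 ≤ |A + A| ≤ |A|(|A|+1)/2, i.e. 11 ≤ |A + A| ≤ 21.
Lower bound 2|A|-1 is attained iff A is an arithmetic progression.
Enumerate sums a + a' for a ≤ a' (symmetric, so this suffices):
a = -6: -6+-6=-12, -6+-1=-7, -6+2=-4, -6+6=0, -6+8=2, -6+12=6
a = -1: -1+-1=-2, -1+2=1, -1+6=5, -1+8=7, -1+12=11
a = 2: 2+2=4, 2+6=8, 2+8=10, 2+12=14
a = 6: 6+6=12, 6+8=14, 6+12=18
a = 8: 8+8=16, 8+12=20
a = 12: 12+12=24
Distinct sums: {-12, -7, -4, -2, 0, 1, 2, 4, 5, 6, 7, 8, 10, 11, 12, 14, 16, 18, 20, 24}
|A + A| = 20

|A + A| = 20


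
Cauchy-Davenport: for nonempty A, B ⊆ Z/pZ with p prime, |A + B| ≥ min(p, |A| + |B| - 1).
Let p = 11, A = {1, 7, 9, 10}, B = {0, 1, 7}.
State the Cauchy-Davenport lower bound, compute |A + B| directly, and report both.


Cauchy-Davenport: |A + B| ≥ min(p, |A| + |B| - 1) for A, B nonempty in Z/pZ.
|A| = 4, |B| = 3, p = 11.
CD lower bound = min(11, 4 + 3 - 1) = min(11, 6) = 6.
Compute A + B mod 11 directly:
a = 1: 1+0=1, 1+1=2, 1+7=8
a = 7: 7+0=7, 7+1=8, 7+7=3
a = 9: 9+0=9, 9+1=10, 9+7=5
a = 10: 10+0=10, 10+1=0, 10+7=6
A + B = {0, 1, 2, 3, 5, 6, 7, 8, 9, 10}, so |A + B| = 10.
Verify: 10 ≥ 6? Yes ✓.

CD lower bound = 6, actual |A + B| = 10.


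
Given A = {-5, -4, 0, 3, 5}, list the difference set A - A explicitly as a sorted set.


A - A = {a - a' : a, a' ∈ A}.
Compute a - a' for each ordered pair (a, a'):
a = -5: -5--5=0, -5--4=-1, -5-0=-5, -5-3=-8, -5-5=-10
a = -4: -4--5=1, -4--4=0, -4-0=-4, -4-3=-7, -4-5=-9
a = 0: 0--5=5, 0--4=4, 0-0=0, 0-3=-3, 0-5=-5
a = 3: 3--5=8, 3--4=7, 3-0=3, 3-3=0, 3-5=-2
a = 5: 5--5=10, 5--4=9, 5-0=5, 5-3=2, 5-5=0
Collecting distinct values (and noting 0 appears from a-a):
A - A = {-10, -9, -8, -7, -5, -4, -3, -2, -1, 0, 1, 2, 3, 4, 5, 7, 8, 9, 10}
|A - A| = 19

A - A = {-10, -9, -8, -7, -5, -4, -3, -2, -1, 0, 1, 2, 3, 4, 5, 7, 8, 9, 10}


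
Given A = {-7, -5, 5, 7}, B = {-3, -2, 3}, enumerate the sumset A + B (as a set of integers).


A + B = {a + b : a ∈ A, b ∈ B}.
Enumerate all |A|·|B| = 4·3 = 12 pairs (a, b) and collect distinct sums.
a = -7: -7+-3=-10, -7+-2=-9, -7+3=-4
a = -5: -5+-3=-8, -5+-2=-7, -5+3=-2
a = 5: 5+-3=2, 5+-2=3, 5+3=8
a = 7: 7+-3=4, 7+-2=5, 7+3=10
Collecting distinct sums: A + B = {-10, -9, -8, -7, -4, -2, 2, 3, 4, 5, 8, 10}
|A + B| = 12

A + B = {-10, -9, -8, -7, -4, -2, 2, 3, 4, 5, 8, 10}


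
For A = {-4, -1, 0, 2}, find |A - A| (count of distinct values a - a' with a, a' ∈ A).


A - A = {a - a' : a, a' ∈ A}; |A| = 4.
Bounds: 2|A|-1 ≤ |A - A| ≤ |A|² - |A| + 1, i.e. 7 ≤ |A - A| ≤ 13.
Note: 0 ∈ A - A always (from a - a). The set is symmetric: if d ∈ A - A then -d ∈ A - A.
Enumerate nonzero differences d = a - a' with a > a' (then include -d):
Positive differences: {1, 2, 3, 4, 6}
Full difference set: {0} ∪ (positive diffs) ∪ (negative diffs).
|A - A| = 1 + 2·5 = 11 (matches direct enumeration: 11).

|A - A| = 11


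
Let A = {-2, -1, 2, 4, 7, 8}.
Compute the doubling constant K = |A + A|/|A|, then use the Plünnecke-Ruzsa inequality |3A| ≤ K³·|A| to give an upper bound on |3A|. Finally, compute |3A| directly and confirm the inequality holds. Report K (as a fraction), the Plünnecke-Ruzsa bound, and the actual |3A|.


|A| = 6.
Step 1: Compute A + A by enumerating all 36 pairs.
A + A = {-4, -3, -2, 0, 1, 2, 3, 4, 5, 6, 7, 8, 9, 10, 11, 12, 14, 15, 16}, so |A + A| = 19.
Step 2: Doubling constant K = |A + A|/|A| = 19/6 = 19/6 ≈ 3.1667.
Step 3: Plünnecke-Ruzsa gives |3A| ≤ K³·|A| = (3.1667)³ · 6 ≈ 190.5278.
Step 4: Compute 3A = A + A + A directly by enumerating all triples (a,b,c) ∈ A³; |3A| = 31.
Step 5: Check 31 ≤ 190.5278? Yes ✓.

K = 19/6, Plünnecke-Ruzsa bound K³|A| ≈ 190.5278, |3A| = 31, inequality holds.


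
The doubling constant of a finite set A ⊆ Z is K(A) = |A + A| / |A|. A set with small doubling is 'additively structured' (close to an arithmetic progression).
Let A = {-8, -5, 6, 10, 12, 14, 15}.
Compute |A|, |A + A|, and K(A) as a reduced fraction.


|A| = 7.
Compute A + A by enumerating all 49 pairs.
A + A = {-16, -13, -10, -2, 1, 2, 4, 5, 6, 7, 9, 10, 12, 16, 18, 20, 21, 22, 24, 25, 26, 27, 28, 29, 30}, so |A + A| = 25.
K = |A + A| / |A| = 25/7 (already in lowest terms) ≈ 3.5714.
Reference: AP of size 7 gives K = 13/7 ≈ 1.8571; a fully generic set of size 7 gives K ≈ 4.0000.

|A| = 7, |A + A| = 25, K = 25/7.


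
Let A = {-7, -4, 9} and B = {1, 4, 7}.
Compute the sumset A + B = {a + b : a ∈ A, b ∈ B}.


A + B = {a + b : a ∈ A, b ∈ B}.
Enumerate all |A|·|B| = 3·3 = 9 pairs (a, b) and collect distinct sums.
a = -7: -7+1=-6, -7+4=-3, -7+7=0
a = -4: -4+1=-3, -4+4=0, -4+7=3
a = 9: 9+1=10, 9+4=13, 9+7=16
Collecting distinct sums: A + B = {-6, -3, 0, 3, 10, 13, 16}
|A + B| = 7

A + B = {-6, -3, 0, 3, 10, 13, 16}


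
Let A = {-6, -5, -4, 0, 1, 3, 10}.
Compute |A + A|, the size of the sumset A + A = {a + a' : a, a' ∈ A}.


A + A = {a + a' : a, a' ∈ A}; |A| = 7.
General bounds: 2|A| - 1 ≤ |A + A| ≤ |A|(|A|+1)/2, i.e. 13 ≤ |A + A| ≤ 28.
Lower bound 2|A|-1 is attained iff A is an arithmetic progression.
Enumerate sums a + a' for a ≤ a' (symmetric, so this suffices):
a = -6: -6+-6=-12, -6+-5=-11, -6+-4=-10, -6+0=-6, -6+1=-5, -6+3=-3, -6+10=4
a = -5: -5+-5=-10, -5+-4=-9, -5+0=-5, -5+1=-4, -5+3=-2, -5+10=5
a = -4: -4+-4=-8, -4+0=-4, -4+1=-3, -4+3=-1, -4+10=6
a = 0: 0+0=0, 0+1=1, 0+3=3, 0+10=10
a = 1: 1+1=2, 1+3=4, 1+10=11
a = 3: 3+3=6, 3+10=13
a = 10: 10+10=20
Distinct sums: {-12, -11, -10, -9, -8, -6, -5, -4, -3, -2, -1, 0, 1, 2, 3, 4, 5, 6, 10, 11, 13, 20}
|A + A| = 22

|A + A| = 22


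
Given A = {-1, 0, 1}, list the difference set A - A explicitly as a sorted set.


A - A = {a - a' : a, a' ∈ A}.
Compute a - a' for each ordered pair (a, a'):
a = -1: -1--1=0, -1-0=-1, -1-1=-2
a = 0: 0--1=1, 0-0=0, 0-1=-1
a = 1: 1--1=2, 1-0=1, 1-1=0
Collecting distinct values (and noting 0 appears from a-a):
A - A = {-2, -1, 0, 1, 2}
|A - A| = 5

A - A = {-2, -1, 0, 1, 2}


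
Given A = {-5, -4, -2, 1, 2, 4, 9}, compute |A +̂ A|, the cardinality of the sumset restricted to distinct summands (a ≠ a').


Restricted sumset: A +̂ A = {a + a' : a ∈ A, a' ∈ A, a ≠ a'}.
Equivalently, take A + A and drop any sum 2a that is achievable ONLY as a + a for a ∈ A (i.e. sums representable only with equal summands).
Enumerate pairs (a, a') with a < a' (symmetric, so each unordered pair gives one sum; this covers all a ≠ a'):
  -5 + -4 = -9
  -5 + -2 = -7
  -5 + 1 = -4
  -5 + 2 = -3
  -5 + 4 = -1
  -5 + 9 = 4
  -4 + -2 = -6
  -4 + 1 = -3
  -4 + 2 = -2
  -4 + 4 = 0
  -4 + 9 = 5
  -2 + 1 = -1
  -2 + 2 = 0
  -2 + 4 = 2
  -2 + 9 = 7
  1 + 2 = 3
  1 + 4 = 5
  1 + 9 = 10
  2 + 4 = 6
  2 + 9 = 11
  4 + 9 = 13
Collected distinct sums: {-9, -7, -6, -4, -3, -2, -1, 0, 2, 3, 4, 5, 6, 7, 10, 11, 13}
|A +̂ A| = 17
(Reference bound: |A +̂ A| ≥ 2|A| - 3 for |A| ≥ 2, with |A| = 7 giving ≥ 11.)

|A +̂ A| = 17


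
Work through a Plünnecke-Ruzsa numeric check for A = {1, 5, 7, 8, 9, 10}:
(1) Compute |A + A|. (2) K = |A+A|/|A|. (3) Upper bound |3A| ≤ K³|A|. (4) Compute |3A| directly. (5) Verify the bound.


|A| = 6.
Step 1: Compute A + A by enumerating all 36 pairs.
A + A = {2, 6, 8, 9, 10, 11, 12, 13, 14, 15, 16, 17, 18, 19, 20}, so |A + A| = 15.
Step 2: Doubling constant K = |A + A|/|A| = 15/6 = 15/6 ≈ 2.5000.
Step 3: Plünnecke-Ruzsa gives |3A| ≤ K³·|A| = (2.5000)³ · 6 ≈ 93.7500.
Step 4: Compute 3A = A + A + A directly by enumerating all triples (a,b,c) ∈ A³; |3A| = 24.
Step 5: Check 24 ≤ 93.7500? Yes ✓.

K = 15/6, Plünnecke-Ruzsa bound K³|A| ≈ 93.7500, |3A| = 24, inequality holds.


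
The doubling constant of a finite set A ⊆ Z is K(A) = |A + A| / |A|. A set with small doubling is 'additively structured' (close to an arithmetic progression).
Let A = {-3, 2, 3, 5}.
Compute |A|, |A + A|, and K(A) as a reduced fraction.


|A| = 4.
Compute A + A by enumerating all 16 pairs.
A + A = {-6, -1, 0, 2, 4, 5, 6, 7, 8, 10}, so |A + A| = 10.
K = |A + A| / |A| = 10/4 = 5/2 ≈ 2.5000.
Reference: AP of size 4 gives K = 7/4 ≈ 1.7500; a fully generic set of size 4 gives K ≈ 2.5000.

|A| = 4, |A + A| = 10, K = 10/4 = 5/2.


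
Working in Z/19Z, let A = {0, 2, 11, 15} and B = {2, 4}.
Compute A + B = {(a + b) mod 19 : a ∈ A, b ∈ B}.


Work in Z/19Z: reduce every sum a + b modulo 19.
Enumerate all 8 pairs:
a = 0: 0+2=2, 0+4=4
a = 2: 2+2=4, 2+4=6
a = 11: 11+2=13, 11+4=15
a = 15: 15+2=17, 15+4=0
Distinct residues collected: {0, 2, 4, 6, 13, 15, 17}
|A + B| = 7 (out of 19 total residues).

A + B = {0, 2, 4, 6, 13, 15, 17}


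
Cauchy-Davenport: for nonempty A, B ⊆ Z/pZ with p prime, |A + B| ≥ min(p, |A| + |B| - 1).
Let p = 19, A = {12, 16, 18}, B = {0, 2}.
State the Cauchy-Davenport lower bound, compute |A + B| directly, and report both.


Cauchy-Davenport: |A + B| ≥ min(p, |A| + |B| - 1) for A, B nonempty in Z/pZ.
|A| = 3, |B| = 2, p = 19.
CD lower bound = min(19, 3 + 2 - 1) = min(19, 4) = 4.
Compute A + B mod 19 directly:
a = 12: 12+0=12, 12+2=14
a = 16: 16+0=16, 16+2=18
a = 18: 18+0=18, 18+2=1
A + B = {1, 12, 14, 16, 18}, so |A + B| = 5.
Verify: 5 ≥ 4? Yes ✓.

CD lower bound = 4, actual |A + B| = 5.


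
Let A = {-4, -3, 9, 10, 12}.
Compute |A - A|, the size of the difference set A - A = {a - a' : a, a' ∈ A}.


A - A = {a - a' : a, a' ∈ A}; |A| = 5.
Bounds: 2|A|-1 ≤ |A - A| ≤ |A|² - |A| + 1, i.e. 9 ≤ |A - A| ≤ 21.
Note: 0 ∈ A - A always (from a - a). The set is symmetric: if d ∈ A - A then -d ∈ A - A.
Enumerate nonzero differences d = a - a' with a > a' (then include -d):
Positive differences: {1, 2, 3, 12, 13, 14, 15, 16}
Full difference set: {0} ∪ (positive diffs) ∪ (negative diffs).
|A - A| = 1 + 2·8 = 17 (matches direct enumeration: 17).

|A - A| = 17


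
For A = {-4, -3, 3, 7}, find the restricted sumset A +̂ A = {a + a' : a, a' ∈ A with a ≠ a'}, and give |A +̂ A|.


Restricted sumset: A +̂ A = {a + a' : a ∈ A, a' ∈ A, a ≠ a'}.
Equivalently, take A + A and drop any sum 2a that is achievable ONLY as a + a for a ∈ A (i.e. sums representable only with equal summands).
Enumerate pairs (a, a') with a < a' (symmetric, so each unordered pair gives one sum; this covers all a ≠ a'):
  -4 + -3 = -7
  -4 + 3 = -1
  -4 + 7 = 3
  -3 + 3 = 0
  -3 + 7 = 4
  3 + 7 = 10
Collected distinct sums: {-7, -1, 0, 3, 4, 10}
|A +̂ A| = 6
(Reference bound: |A +̂ A| ≥ 2|A| - 3 for |A| ≥ 2, with |A| = 4 giving ≥ 5.)

|A +̂ A| = 6


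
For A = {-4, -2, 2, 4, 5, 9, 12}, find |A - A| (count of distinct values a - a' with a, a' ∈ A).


A - A = {a - a' : a, a' ∈ A}; |A| = 7.
Bounds: 2|A|-1 ≤ |A - A| ≤ |A|² - |A| + 1, i.e. 13 ≤ |A - A| ≤ 43.
Note: 0 ∈ A - A always (from a - a). The set is symmetric: if d ∈ A - A then -d ∈ A - A.
Enumerate nonzero differences d = a - a' with a > a' (then include -d):
Positive differences: {1, 2, 3, 4, 5, 6, 7, 8, 9, 10, 11, 13, 14, 16}
Full difference set: {0} ∪ (positive diffs) ∪ (negative diffs).
|A - A| = 1 + 2·14 = 29 (matches direct enumeration: 29).

|A - A| = 29


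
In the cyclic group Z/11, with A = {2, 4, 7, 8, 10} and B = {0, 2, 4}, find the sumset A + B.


Work in Z/11Z: reduce every sum a + b modulo 11.
Enumerate all 15 pairs:
a = 2: 2+0=2, 2+2=4, 2+4=6
a = 4: 4+0=4, 4+2=6, 4+4=8
a = 7: 7+0=7, 7+2=9, 7+4=0
a = 8: 8+0=8, 8+2=10, 8+4=1
a = 10: 10+0=10, 10+2=1, 10+4=3
Distinct residues collected: {0, 1, 2, 3, 4, 6, 7, 8, 9, 10}
|A + B| = 10 (out of 11 total residues).

A + B = {0, 1, 2, 3, 4, 6, 7, 8, 9, 10}


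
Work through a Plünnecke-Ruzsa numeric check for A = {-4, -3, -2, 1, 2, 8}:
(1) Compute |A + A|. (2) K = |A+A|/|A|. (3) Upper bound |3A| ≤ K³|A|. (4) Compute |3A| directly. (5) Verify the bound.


|A| = 6.
Step 1: Compute A + A by enumerating all 36 pairs.
A + A = {-8, -7, -6, -5, -4, -3, -2, -1, 0, 2, 3, 4, 5, 6, 9, 10, 16}, so |A + A| = 17.
Step 2: Doubling constant K = |A + A|/|A| = 17/6 = 17/6 ≈ 2.8333.
Step 3: Plünnecke-Ruzsa gives |3A| ≤ K³·|A| = (2.8333)³ · 6 ≈ 136.4722.
Step 4: Compute 3A = A + A + A directly by enumerating all triples (a,b,c) ∈ A³; |3A| = 29.
Step 5: Check 29 ≤ 136.4722? Yes ✓.

K = 17/6, Plünnecke-Ruzsa bound K³|A| ≈ 136.4722, |3A| = 29, inequality holds.


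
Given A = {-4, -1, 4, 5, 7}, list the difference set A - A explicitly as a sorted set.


A - A = {a - a' : a, a' ∈ A}.
Compute a - a' for each ordered pair (a, a'):
a = -4: -4--4=0, -4--1=-3, -4-4=-8, -4-5=-9, -4-7=-11
a = -1: -1--4=3, -1--1=0, -1-4=-5, -1-5=-6, -1-7=-8
a = 4: 4--4=8, 4--1=5, 4-4=0, 4-5=-1, 4-7=-3
a = 5: 5--4=9, 5--1=6, 5-4=1, 5-5=0, 5-7=-2
a = 7: 7--4=11, 7--1=8, 7-4=3, 7-5=2, 7-7=0
Collecting distinct values (and noting 0 appears from a-a):
A - A = {-11, -9, -8, -6, -5, -3, -2, -1, 0, 1, 2, 3, 5, 6, 8, 9, 11}
|A - A| = 17

A - A = {-11, -9, -8, -6, -5, -3, -2, -1, 0, 1, 2, 3, 5, 6, 8, 9, 11}


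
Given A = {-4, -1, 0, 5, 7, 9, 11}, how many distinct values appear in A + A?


A + A = {a + a' : a, a' ∈ A}; |A| = 7.
General bounds: 2|A| - 1 ≤ |A + A| ≤ |A|(|A|+1)/2, i.e. 13 ≤ |A + A| ≤ 28.
Lower bound 2|A|-1 is attained iff A is an arithmetic progression.
Enumerate sums a + a' for a ≤ a' (symmetric, so this suffices):
a = -4: -4+-4=-8, -4+-1=-5, -4+0=-4, -4+5=1, -4+7=3, -4+9=5, -4+11=7
a = -1: -1+-1=-2, -1+0=-1, -1+5=4, -1+7=6, -1+9=8, -1+11=10
a = 0: 0+0=0, 0+5=5, 0+7=7, 0+9=9, 0+11=11
a = 5: 5+5=10, 5+7=12, 5+9=14, 5+11=16
a = 7: 7+7=14, 7+9=16, 7+11=18
a = 9: 9+9=18, 9+11=20
a = 11: 11+11=22
Distinct sums: {-8, -5, -4, -2, -1, 0, 1, 3, 4, 5, 6, 7, 8, 9, 10, 11, 12, 14, 16, 18, 20, 22}
|A + A| = 22

|A + A| = 22


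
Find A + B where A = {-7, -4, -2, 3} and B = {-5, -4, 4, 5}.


A + B = {a + b : a ∈ A, b ∈ B}.
Enumerate all |A|·|B| = 4·4 = 16 pairs (a, b) and collect distinct sums.
a = -7: -7+-5=-12, -7+-4=-11, -7+4=-3, -7+5=-2
a = -4: -4+-5=-9, -4+-4=-8, -4+4=0, -4+5=1
a = -2: -2+-5=-7, -2+-4=-6, -2+4=2, -2+5=3
a = 3: 3+-5=-2, 3+-4=-1, 3+4=7, 3+5=8
Collecting distinct sums: A + B = {-12, -11, -9, -8, -7, -6, -3, -2, -1, 0, 1, 2, 3, 7, 8}
|A + B| = 15

A + B = {-12, -11, -9, -8, -7, -6, -3, -2, -1, 0, 1, 2, 3, 7, 8}


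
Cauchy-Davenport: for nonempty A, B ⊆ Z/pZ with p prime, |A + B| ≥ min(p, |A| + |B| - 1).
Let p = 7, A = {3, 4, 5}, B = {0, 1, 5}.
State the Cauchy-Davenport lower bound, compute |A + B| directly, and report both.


Cauchy-Davenport: |A + B| ≥ min(p, |A| + |B| - 1) for A, B nonempty in Z/pZ.
|A| = 3, |B| = 3, p = 7.
CD lower bound = min(7, 3 + 3 - 1) = min(7, 5) = 5.
Compute A + B mod 7 directly:
a = 3: 3+0=3, 3+1=4, 3+5=1
a = 4: 4+0=4, 4+1=5, 4+5=2
a = 5: 5+0=5, 5+1=6, 5+5=3
A + B = {1, 2, 3, 4, 5, 6}, so |A + B| = 6.
Verify: 6 ≥ 5? Yes ✓.

CD lower bound = 5, actual |A + B| = 6.


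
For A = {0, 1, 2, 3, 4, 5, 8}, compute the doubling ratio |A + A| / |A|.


|A| = 7.
Compute A + A by enumerating all 49 pairs.
A + A = {0, 1, 2, 3, 4, 5, 6, 7, 8, 9, 10, 11, 12, 13, 16}, so |A + A| = 15.
K = |A + A| / |A| = 15/7 (already in lowest terms) ≈ 2.1429.
Reference: AP of size 7 gives K = 13/7 ≈ 1.8571; a fully generic set of size 7 gives K ≈ 4.0000.

|A| = 7, |A + A| = 15, K = 15/7.


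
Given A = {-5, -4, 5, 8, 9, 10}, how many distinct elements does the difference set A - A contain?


A - A = {a - a' : a, a' ∈ A}; |A| = 6.
Bounds: 2|A|-1 ≤ |A - A| ≤ |A|² - |A| + 1, i.e. 11 ≤ |A - A| ≤ 31.
Note: 0 ∈ A - A always (from a - a). The set is symmetric: if d ∈ A - A then -d ∈ A - A.
Enumerate nonzero differences d = a - a' with a > a' (then include -d):
Positive differences: {1, 2, 3, 4, 5, 9, 10, 12, 13, 14, 15}
Full difference set: {0} ∪ (positive diffs) ∪ (negative diffs).
|A - A| = 1 + 2·11 = 23 (matches direct enumeration: 23).

|A - A| = 23


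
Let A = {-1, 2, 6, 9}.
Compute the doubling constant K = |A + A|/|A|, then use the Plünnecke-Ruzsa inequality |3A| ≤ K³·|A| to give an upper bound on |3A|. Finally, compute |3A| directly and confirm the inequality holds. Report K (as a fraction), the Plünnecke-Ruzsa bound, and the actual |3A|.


|A| = 4.
Step 1: Compute A + A by enumerating all 16 pairs.
A + A = {-2, 1, 4, 5, 8, 11, 12, 15, 18}, so |A + A| = 9.
Step 2: Doubling constant K = |A + A|/|A| = 9/4 = 9/4 ≈ 2.2500.
Step 3: Plünnecke-Ruzsa gives |3A| ≤ K³·|A| = (2.2500)³ · 4 ≈ 45.5625.
Step 4: Compute 3A = A + A + A directly by enumerating all triples (a,b,c) ∈ A³; |3A| = 16.
Step 5: Check 16 ≤ 45.5625? Yes ✓.

K = 9/4, Plünnecke-Ruzsa bound K³|A| ≈ 45.5625, |3A| = 16, inequality holds.


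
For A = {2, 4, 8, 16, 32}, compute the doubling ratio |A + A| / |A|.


|A| = 5.
Compute A + A by enumerating all 25 pairs.
A + A = {4, 6, 8, 10, 12, 16, 18, 20, 24, 32, 34, 36, 40, 48, 64}, so |A + A| = 15.
K = |A + A| / |A| = 15/5 = 3/1 ≈ 3.0000.
Reference: AP of size 5 gives K = 9/5 ≈ 1.8000; a fully generic set of size 5 gives K ≈ 3.0000.

|A| = 5, |A + A| = 15, K = 15/5 = 3/1.


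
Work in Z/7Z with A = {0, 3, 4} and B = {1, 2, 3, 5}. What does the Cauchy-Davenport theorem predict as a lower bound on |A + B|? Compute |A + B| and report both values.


Cauchy-Davenport: |A + B| ≥ min(p, |A| + |B| - 1) for A, B nonempty in Z/pZ.
|A| = 3, |B| = 4, p = 7.
CD lower bound = min(7, 3 + 4 - 1) = min(7, 6) = 6.
Compute A + B mod 7 directly:
a = 0: 0+1=1, 0+2=2, 0+3=3, 0+5=5
a = 3: 3+1=4, 3+2=5, 3+3=6, 3+5=1
a = 4: 4+1=5, 4+2=6, 4+3=0, 4+5=2
A + B = {0, 1, 2, 3, 4, 5, 6}, so |A + B| = 7.
Verify: 7 ≥ 6? Yes ✓.

CD lower bound = 6, actual |A + B| = 7.


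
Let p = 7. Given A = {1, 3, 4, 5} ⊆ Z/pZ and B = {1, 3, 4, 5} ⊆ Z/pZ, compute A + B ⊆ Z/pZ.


Work in Z/7Z: reduce every sum a + b modulo 7.
Enumerate all 16 pairs:
a = 1: 1+1=2, 1+3=4, 1+4=5, 1+5=6
a = 3: 3+1=4, 3+3=6, 3+4=0, 3+5=1
a = 4: 4+1=5, 4+3=0, 4+4=1, 4+5=2
a = 5: 5+1=6, 5+3=1, 5+4=2, 5+5=3
Distinct residues collected: {0, 1, 2, 3, 4, 5, 6}
|A + B| = 7 (out of 7 total residues).

A + B = {0, 1, 2, 3, 4, 5, 6}


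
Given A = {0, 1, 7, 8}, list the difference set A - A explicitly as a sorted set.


A - A = {a - a' : a, a' ∈ A}.
Compute a - a' for each ordered pair (a, a'):
a = 0: 0-0=0, 0-1=-1, 0-7=-7, 0-8=-8
a = 1: 1-0=1, 1-1=0, 1-7=-6, 1-8=-7
a = 7: 7-0=7, 7-1=6, 7-7=0, 7-8=-1
a = 8: 8-0=8, 8-1=7, 8-7=1, 8-8=0
Collecting distinct values (and noting 0 appears from a-a):
A - A = {-8, -7, -6, -1, 0, 1, 6, 7, 8}
|A - A| = 9

A - A = {-8, -7, -6, -1, 0, 1, 6, 7, 8}
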